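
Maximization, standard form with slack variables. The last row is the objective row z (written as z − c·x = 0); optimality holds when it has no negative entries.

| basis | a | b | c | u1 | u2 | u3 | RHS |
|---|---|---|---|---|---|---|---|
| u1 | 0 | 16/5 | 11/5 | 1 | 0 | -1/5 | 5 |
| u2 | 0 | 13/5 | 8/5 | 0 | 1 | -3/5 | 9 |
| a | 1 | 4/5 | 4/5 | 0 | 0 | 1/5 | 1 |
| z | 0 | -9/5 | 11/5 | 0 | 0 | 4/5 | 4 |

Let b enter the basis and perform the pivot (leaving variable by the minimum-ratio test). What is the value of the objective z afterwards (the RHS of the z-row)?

Ratio test on column b — row 1: 5/(16/5) = 25/16; row 2: 9/(13/5) = 45/13; row 3: 1/(4/5) = 5/4. Minimum is 5/4 at row 3 (a leaves); pivot element 4/5.
Pivot on row 3; the z-row RHS becomes 4 − (-9/5)·(5/4) = 25/4.

25/4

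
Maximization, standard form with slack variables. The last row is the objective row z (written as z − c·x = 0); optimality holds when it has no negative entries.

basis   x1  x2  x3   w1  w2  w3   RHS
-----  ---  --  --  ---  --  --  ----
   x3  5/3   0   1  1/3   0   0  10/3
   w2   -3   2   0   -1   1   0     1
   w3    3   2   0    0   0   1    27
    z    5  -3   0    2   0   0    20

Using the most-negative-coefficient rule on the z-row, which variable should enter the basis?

Negative z-row entries: x2: -3.
The most negative is -3 in column x2, so x2 enters.

x2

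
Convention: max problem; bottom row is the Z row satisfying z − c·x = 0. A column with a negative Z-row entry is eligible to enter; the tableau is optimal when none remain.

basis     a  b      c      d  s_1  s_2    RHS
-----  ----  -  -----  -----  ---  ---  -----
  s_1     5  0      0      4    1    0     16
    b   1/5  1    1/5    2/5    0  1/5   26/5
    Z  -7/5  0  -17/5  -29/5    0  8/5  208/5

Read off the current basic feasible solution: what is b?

b is basic (row 2); its value is the RHS of that row, 26/5.

26/5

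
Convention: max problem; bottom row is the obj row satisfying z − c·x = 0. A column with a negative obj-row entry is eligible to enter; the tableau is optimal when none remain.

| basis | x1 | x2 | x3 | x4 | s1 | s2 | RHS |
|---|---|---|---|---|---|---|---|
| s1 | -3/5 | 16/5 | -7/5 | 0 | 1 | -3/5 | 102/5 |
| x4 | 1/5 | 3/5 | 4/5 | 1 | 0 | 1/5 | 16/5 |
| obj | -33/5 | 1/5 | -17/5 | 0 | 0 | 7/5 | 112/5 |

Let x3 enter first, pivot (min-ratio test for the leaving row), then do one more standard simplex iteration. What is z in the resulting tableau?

128

Ratio test on column x3 — row 1: entry -7/5 ≤ 0; row 2: (16/5)/(4/5) = 4. Minimum is 4 at row 2 (x4 leaves); pivot element 4/5.
Pivot on row 2; the obj-row RHS becomes 112/5 − (-17/5)·4 = 36.
Next entering variable (most negative obj-row entry -23/4): x1.
Ratio test on column x1 — row 1: entry -1/4 ≤ 0; row 2: 4/(1/4) = 16. Minimum is 16 at row 2 (x3 leaves); pivot element 1/4.
After the second pivot the obj-row RHS is 36 − (-23/4)·16 = 128.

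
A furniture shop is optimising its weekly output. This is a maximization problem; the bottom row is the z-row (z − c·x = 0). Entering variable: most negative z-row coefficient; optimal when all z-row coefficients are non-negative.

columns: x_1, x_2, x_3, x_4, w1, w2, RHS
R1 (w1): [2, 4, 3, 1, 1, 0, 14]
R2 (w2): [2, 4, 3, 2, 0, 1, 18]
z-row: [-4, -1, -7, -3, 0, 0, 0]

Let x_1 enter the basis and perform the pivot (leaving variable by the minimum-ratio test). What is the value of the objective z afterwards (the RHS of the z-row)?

Ratio test on column x_1 — row 1: 14/2 = 7; row 2: 18/2 = 9. Minimum is 7 at row 1 (w1 leaves); pivot element 2.
Pivot on row 1; the z-row RHS becomes 0 − (-4)·7 = 28.

28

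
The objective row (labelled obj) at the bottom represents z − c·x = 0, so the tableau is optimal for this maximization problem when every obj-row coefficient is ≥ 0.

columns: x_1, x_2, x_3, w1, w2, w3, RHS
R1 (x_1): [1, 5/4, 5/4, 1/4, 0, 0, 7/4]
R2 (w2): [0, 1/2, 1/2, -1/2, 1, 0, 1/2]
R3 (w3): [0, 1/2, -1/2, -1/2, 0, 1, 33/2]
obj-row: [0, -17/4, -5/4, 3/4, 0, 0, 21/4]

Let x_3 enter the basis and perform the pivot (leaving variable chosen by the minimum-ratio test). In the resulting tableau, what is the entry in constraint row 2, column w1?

Ratio test on column x_3 — row 1: (7/4)/(5/4) = 7/5; row 2: (1/2)/(1/2) = 1; row 3: entry -1/2 ≤ 0. Minimum is 1 at row 2 (w2 leaves); pivot element 1/2.
Divide row 2 by 1/2; eliminate column x_3 from the other rows.
In the new row 2, the w1 entry is the old entry divided by the pivot: (-1/2)/(1/2) = -1.

-1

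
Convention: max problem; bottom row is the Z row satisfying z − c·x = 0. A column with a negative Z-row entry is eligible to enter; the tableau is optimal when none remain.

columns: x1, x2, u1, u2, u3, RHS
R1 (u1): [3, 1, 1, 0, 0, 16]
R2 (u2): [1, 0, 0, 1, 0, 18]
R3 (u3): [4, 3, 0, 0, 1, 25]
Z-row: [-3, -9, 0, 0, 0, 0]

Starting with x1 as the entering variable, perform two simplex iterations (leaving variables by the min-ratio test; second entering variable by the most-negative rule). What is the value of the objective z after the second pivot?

Ratio test on column x1 — row 1: 16/3 = 16/3; row 2: 18/1 = 18; row 3: 25/4 = 25/4. Minimum is 16/3 at row 1 (u1 leaves); pivot element 3.
Pivot on row 1; the Z-row RHS becomes 0 − (-3)·(16/3) = 16.
Next entering variable (most negative Z-row entry -8): x2.
Ratio test on column x2 — row 1: (16/3)/(1/3) = 16; row 2: entry -1/3 ≤ 0; row 3: (11/3)/(5/3) = 11/5. Minimum is 11/5 at row 3 (u3 leaves); pivot element 5/3.
After the second pivot the Z-row RHS is 16 − (-8)·(11/5) = 168/5.

168/5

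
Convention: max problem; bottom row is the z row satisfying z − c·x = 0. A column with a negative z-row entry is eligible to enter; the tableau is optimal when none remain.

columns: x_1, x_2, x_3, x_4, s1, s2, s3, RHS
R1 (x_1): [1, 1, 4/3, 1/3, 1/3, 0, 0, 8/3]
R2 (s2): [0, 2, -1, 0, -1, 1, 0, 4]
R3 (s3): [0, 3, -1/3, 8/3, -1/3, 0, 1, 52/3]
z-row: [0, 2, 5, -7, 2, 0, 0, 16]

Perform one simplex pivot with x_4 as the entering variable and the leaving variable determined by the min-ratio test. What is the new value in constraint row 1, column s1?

Ratio test on column x_4 — row 1: (8/3)/(1/3) = 8; row 2: entry 0 ≤ 0; row 3: (52/3)/(8/3) = 13/2. Minimum is 13/2 at row 3 (s3 leaves); pivot element 8/3.
Divide row 3 by 8/3; eliminate column x_4 from the other rows.
Row 1 update in column s1: 1/3 − (1/3)·(-1/8) = 3/8.

3/8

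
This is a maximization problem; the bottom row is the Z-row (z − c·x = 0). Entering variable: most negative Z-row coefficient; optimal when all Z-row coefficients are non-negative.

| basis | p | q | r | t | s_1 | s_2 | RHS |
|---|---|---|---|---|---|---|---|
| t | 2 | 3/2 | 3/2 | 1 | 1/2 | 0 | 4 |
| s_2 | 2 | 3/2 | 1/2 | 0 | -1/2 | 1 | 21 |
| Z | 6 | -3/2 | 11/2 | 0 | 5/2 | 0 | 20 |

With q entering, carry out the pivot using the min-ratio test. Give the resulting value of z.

24

Ratio test on column q — row 1: 4/(3/2) = 8/3; row 2: 21/(3/2) = 14. Minimum is 8/3 at row 1 (t leaves); pivot element 3/2.
Pivot on row 1; the Z-row RHS becomes 20 − (-3/2)·(8/3) = 24.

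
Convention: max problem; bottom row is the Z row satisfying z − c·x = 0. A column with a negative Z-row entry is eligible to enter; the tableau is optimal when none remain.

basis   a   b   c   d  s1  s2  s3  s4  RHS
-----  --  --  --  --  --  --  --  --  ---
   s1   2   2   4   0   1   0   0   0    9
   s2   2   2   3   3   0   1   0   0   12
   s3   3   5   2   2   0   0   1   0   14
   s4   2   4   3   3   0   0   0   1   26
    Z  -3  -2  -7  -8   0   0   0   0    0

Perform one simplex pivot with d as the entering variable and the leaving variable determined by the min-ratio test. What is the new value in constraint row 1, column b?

Ratio test on column d — row 1: entry 0 ≤ 0; row 2: 12/3 = 4; row 3: 14/2 = 7; row 4: 26/3 = 26/3. Minimum is 4 at row 2 (s2 leaves); pivot element 3.
Divide row 2 by 3; eliminate column d from the other rows.
Row 1 update in column b: 2 − 0·(2/3) = 2.

2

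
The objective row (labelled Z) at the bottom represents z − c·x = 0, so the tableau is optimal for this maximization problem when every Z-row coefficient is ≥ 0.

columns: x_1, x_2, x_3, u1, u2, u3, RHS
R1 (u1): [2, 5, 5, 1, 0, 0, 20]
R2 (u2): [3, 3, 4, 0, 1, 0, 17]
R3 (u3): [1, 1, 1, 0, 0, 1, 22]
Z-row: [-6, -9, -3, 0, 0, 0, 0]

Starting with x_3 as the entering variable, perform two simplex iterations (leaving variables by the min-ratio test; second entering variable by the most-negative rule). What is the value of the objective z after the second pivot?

36

Ratio test on column x_3 — row 1: 20/5 = 4; row 2: 17/4 = 17/4; row 3: 22/1 = 22. Minimum is 4 at row 1 (u1 leaves); pivot element 5.
Pivot on row 1; the Z-row RHS becomes 0 − (-3)·4 = 12.
Next entering variable (most negative Z-row entry -6): x_2.
Ratio test on column x_2 — row 1: 4/1 = 4; row 2: entry -1 ≤ 0; row 3: entry 0 ≤ 0. Minimum is 4 at row 1 (x_3 leaves); pivot element 1.
After the second pivot the Z-row RHS is 12 − (-6)·4 = 36.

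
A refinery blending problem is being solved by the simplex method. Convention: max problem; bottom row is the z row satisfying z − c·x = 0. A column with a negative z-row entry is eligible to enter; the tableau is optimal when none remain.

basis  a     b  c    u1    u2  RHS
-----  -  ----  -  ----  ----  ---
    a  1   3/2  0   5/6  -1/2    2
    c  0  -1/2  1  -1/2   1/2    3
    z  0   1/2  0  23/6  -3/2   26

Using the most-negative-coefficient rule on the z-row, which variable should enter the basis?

Negative z-row entries: u2: -3/2.
The most negative is -3/2 in column u2, so u2 enters.

u2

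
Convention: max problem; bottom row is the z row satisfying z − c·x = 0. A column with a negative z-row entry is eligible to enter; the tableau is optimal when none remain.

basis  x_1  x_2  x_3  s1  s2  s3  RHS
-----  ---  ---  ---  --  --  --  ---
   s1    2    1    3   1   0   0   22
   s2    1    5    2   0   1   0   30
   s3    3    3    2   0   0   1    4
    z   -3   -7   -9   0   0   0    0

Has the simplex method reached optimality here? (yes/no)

The z-row has a negative entry -9 in column x_3, so it is not optimal.

no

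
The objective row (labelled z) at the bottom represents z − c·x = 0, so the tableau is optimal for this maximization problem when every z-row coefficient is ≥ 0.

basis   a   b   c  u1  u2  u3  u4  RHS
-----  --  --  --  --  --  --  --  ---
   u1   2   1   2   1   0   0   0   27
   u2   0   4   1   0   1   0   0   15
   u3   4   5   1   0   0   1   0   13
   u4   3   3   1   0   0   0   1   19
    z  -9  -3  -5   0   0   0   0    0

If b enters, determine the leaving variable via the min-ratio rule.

Column b entries and ratios — u1: 27/1 = 27; u2: 15/4 = 15/4; u3: 13/5 = 13/5; u4: 19/3 = 19/3.
Smallest ratio is 13/5 in the row of u3, so u3 leaves.

u3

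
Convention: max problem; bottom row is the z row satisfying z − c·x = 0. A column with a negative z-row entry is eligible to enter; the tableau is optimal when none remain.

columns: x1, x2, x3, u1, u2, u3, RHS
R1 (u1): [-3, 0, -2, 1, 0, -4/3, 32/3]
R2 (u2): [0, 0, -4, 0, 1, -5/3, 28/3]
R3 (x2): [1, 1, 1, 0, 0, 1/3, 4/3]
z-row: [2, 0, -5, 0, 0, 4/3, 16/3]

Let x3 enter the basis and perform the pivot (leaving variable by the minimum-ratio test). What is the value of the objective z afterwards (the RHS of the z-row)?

Ratio test on column x3 — row 1: entry -2 ≤ 0; row 2: entry -4 ≤ 0; row 3: (4/3)/1 = 4/3. Minimum is 4/3 at row 3 (x2 leaves); pivot element 1.
Pivot on row 3; the z-row RHS becomes 16/3 − (-5)·(4/3) = 12.

12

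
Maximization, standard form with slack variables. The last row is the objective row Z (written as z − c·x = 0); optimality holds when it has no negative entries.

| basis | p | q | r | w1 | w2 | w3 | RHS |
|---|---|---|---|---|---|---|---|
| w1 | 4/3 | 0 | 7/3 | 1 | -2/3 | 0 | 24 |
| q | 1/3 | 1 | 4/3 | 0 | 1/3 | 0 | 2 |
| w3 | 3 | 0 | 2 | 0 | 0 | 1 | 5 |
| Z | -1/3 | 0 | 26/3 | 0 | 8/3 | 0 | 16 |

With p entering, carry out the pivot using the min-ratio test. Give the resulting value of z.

149/9

Ratio test on column p — row 1: 24/(4/3) = 18; row 2: 2/(1/3) = 6; row 3: 5/3 = 5/3. Minimum is 5/3 at row 3 (w3 leaves); pivot element 3.
Pivot on row 3; the Z-row RHS becomes 16 − (-1/3)·(5/3) = 149/9.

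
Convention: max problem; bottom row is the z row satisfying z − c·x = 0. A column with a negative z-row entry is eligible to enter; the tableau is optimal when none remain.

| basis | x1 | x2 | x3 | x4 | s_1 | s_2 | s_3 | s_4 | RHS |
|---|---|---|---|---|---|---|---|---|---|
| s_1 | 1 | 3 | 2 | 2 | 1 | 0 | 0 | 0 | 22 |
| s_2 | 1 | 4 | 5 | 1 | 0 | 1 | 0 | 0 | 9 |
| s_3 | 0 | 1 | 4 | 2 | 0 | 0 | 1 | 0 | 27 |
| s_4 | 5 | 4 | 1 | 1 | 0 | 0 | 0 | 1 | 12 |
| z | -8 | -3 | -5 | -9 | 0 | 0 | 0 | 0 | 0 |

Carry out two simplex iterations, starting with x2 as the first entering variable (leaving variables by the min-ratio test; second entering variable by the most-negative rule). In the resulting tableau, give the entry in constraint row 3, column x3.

Ratio test on column x2 — row 1: 22/3 = 22/3; row 2: 9/4 = 9/4; row 3: 27/1 = 27; row 4: 12/4 = 3. Minimum is 9/4 at row 2 (s_2 leaves); pivot element 4.
Divide row 2 by 4; eliminate column x2 from the other rows.
Second iteration: most negative z-row entry is -33/4 in column x4, so x4 enters.
Ratio test on column x4 — row 1: (61/4)/(5/4) = 61/5; row 2: (9/4)/(1/4) = 9; row 3: (99/4)/(7/4) = 99/7; row 4: entry 0 ≤ 0. Minimum is 9 at row 2 (x2 leaves); pivot element 1/4.
Divide row 2 by 1/4; eliminate column x4 from the other rows.
After both pivots, the entry at constraint row 3, column x3 is -6.

-6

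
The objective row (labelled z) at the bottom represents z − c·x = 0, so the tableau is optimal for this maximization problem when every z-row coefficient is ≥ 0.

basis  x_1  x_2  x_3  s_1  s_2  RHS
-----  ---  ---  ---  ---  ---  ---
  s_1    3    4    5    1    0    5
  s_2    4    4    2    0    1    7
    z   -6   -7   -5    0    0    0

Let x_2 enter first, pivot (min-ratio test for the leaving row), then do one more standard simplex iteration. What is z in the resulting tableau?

Ratio test on column x_2 — row 1: 5/4 = 5/4; row 2: 7/4 = 7/4. Minimum is 5/4 at row 1 (s_1 leaves); pivot element 4.
Pivot on row 1; the z-row RHS becomes 0 − (-7)·(5/4) = 35/4.
Next entering variable (most negative z-row entry -3/4): x_1.
Ratio test on column x_1 — row 1: (5/4)/(3/4) = 5/3; row 2: 2/1 = 2. Minimum is 5/3 at row 1 (x_2 leaves); pivot element 3/4.
After the second pivot the z-row RHS is 35/4 − (-3/4)·(5/3) = 10.

10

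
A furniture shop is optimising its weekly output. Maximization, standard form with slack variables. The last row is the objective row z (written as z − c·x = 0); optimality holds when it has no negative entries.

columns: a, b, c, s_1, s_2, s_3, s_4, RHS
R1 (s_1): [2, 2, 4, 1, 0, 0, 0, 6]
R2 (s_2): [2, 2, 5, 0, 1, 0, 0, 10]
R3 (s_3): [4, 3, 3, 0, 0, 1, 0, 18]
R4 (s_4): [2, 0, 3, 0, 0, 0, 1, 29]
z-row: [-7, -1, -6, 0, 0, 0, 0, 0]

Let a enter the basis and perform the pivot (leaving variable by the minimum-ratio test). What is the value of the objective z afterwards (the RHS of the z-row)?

21

Ratio test on column a — row 1: 6/2 = 3; row 2: 10/2 = 5; row 3: 18/4 = 9/2; row 4: 29/2 = 29/2. Minimum is 3 at row 1 (s_1 leaves); pivot element 2.
Pivot on row 1; the z-row RHS becomes 0 − (-7)·3 = 21.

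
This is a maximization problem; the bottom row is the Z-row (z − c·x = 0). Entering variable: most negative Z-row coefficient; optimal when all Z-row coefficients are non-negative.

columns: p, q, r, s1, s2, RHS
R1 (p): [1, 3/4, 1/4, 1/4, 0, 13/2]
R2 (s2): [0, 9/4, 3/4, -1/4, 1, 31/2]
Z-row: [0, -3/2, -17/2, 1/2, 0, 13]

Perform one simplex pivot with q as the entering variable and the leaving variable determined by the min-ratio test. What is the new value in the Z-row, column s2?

Ratio test on column q — row 1: (13/2)/(3/4) = 26/3; row 2: (31/2)/(9/4) = 62/9. Minimum is 62/9 at row 2 (s2 leaves); pivot element 9/4.
Divide row 2 by 9/4; eliminate column q from the other rows.
Z-row update in column s2: 0 − (-3/2)·(4/9) = 2/3.

2/3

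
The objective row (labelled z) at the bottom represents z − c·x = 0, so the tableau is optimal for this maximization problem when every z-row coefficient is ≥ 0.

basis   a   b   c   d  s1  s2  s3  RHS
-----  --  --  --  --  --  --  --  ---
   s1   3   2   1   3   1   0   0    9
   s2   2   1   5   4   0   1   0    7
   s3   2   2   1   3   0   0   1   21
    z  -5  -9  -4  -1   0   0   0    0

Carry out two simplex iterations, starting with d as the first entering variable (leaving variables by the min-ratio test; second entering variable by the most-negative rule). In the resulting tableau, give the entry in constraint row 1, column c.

Ratio test on column d — row 1: 9/3 = 3; row 2: 7/4 = 7/4; row 3: 21/3 = 7. Minimum is 7/4 at row 2 (s2 leaves); pivot element 4.
Divide row 2 by 4; eliminate column d from the other rows.
Second iteration: most negative z-row entry is -35/4 in column b, so b enters.
Ratio test on column b — row 1: (15/4)/(5/4) = 3; row 2: (7/4)/(1/4) = 7; row 3: (63/4)/(5/4) = 63/5. Minimum is 3 at row 1 (s1 leaves); pivot element 5/4.
Divide row 1 by 5/4; eliminate column b from the other rows.
After both pivots, the entry at constraint row 1, column c is -11/5.

-11/5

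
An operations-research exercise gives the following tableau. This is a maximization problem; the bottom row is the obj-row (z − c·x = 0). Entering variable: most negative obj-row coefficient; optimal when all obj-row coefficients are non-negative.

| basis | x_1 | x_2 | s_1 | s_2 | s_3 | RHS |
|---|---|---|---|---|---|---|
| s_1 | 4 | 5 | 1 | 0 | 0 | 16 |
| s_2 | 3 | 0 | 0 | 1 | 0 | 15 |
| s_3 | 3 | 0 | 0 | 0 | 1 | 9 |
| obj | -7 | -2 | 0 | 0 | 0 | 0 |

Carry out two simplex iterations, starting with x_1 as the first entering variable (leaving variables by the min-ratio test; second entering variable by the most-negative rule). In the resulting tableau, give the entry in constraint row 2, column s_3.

Ratio test on column x_1 — row 1: 16/4 = 4; row 2: 15/3 = 5; row 3: 9/3 = 3. Minimum is 3 at row 3 (s_3 leaves); pivot element 3.
Divide row 3 by 3; eliminate column x_1 from the other rows.
Second iteration: most negative obj-row entry is -2 in column x_2, so x_2 enters.
Ratio test on column x_2 — row 1: 4/5 = 4/5; row 2: entry 0 ≤ 0; row 3: entry 0 ≤ 0. Minimum is 4/5 at row 1 (s_1 leaves); pivot element 5.
Divide row 1 by 5; eliminate column x_2 from the other rows.
After both pivots, the entry at constraint row 2, column s_3 is -1.

-1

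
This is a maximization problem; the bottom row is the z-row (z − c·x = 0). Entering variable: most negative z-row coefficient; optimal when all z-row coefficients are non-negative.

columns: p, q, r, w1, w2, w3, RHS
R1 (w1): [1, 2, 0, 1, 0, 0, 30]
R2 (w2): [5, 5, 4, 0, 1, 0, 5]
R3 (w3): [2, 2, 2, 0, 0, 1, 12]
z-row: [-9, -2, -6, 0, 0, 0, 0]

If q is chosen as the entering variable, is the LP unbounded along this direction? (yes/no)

Column q has positive entries in row(s) 1, 2, 3, so the ratio test bounds it — not unbounded.

no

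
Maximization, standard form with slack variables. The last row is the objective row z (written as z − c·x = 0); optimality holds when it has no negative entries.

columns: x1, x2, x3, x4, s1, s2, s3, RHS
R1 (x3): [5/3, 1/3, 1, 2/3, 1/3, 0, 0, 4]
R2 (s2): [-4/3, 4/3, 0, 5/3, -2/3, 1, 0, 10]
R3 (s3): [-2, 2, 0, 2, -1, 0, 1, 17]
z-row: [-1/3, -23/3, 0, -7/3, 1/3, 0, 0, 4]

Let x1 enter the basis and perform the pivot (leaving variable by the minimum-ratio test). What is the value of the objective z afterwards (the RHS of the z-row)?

Ratio test on column x1 — row 1: 4/(5/3) = 12/5; row 2: entry -4/3 ≤ 0; row 3: entry -2 ≤ 0. Minimum is 12/5 at row 1 (x3 leaves); pivot element 5/3.
Pivot on row 1; the z-row RHS becomes 4 − (-1/3)·(12/5) = 24/5.

24/5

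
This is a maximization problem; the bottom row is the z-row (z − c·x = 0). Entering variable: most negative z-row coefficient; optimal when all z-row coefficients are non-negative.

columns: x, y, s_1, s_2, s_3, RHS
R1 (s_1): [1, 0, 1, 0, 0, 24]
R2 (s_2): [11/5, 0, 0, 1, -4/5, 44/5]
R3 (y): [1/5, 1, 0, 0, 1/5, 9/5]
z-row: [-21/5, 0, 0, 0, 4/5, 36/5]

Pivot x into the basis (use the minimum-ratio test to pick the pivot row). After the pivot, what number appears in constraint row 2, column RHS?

Ratio test on column x — row 1: 24/1 = 24; row 2: (44/5)/(11/5) = 4; row 3: (9/5)/(1/5) = 9. Minimum is 4 at row 2 (s_2 leaves); pivot element 11/5.
Divide row 2 by 11/5; eliminate column x from the other rows.
In the new row 2, the RHS entry is the old entry divided by the pivot: (44/5)/(11/5) = 4.

4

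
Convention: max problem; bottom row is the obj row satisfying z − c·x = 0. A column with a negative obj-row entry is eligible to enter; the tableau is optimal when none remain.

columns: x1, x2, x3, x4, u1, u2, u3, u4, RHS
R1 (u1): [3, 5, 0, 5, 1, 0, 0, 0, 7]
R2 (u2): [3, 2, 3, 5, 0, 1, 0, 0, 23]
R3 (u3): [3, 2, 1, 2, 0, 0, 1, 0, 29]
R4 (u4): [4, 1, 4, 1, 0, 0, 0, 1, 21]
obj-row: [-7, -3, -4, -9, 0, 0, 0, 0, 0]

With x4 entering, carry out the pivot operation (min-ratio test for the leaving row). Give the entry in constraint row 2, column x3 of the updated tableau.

Ratio test on column x4 — row 1: 7/5 = 7/5; row 2: 23/5 = 23/5; row 3: 29/2 = 29/2; row 4: 21/1 = 21. Minimum is 7/5 at row 1 (u1 leaves); pivot element 5.
Divide row 1 by 5; eliminate column x4 from the other rows.
Row 2 update in column x3: 3 − 5·0 = 3.

3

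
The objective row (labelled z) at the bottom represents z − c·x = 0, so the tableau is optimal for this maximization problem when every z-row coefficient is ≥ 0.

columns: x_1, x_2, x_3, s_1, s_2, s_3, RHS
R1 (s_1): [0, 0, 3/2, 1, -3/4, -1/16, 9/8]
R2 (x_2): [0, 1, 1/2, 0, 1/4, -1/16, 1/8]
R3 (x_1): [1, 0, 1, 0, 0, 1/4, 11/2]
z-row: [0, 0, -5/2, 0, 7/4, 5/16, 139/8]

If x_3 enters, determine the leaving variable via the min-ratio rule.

x_2

Column x_3 entries and ratios — s_1: (9/8)/(3/2) = 3/4; x_2: (1/8)/(1/2) = 1/4; x_1: (11/2)/1 = 11/2.
Smallest ratio is 1/4 in the row of x_2, so x_2 leaves.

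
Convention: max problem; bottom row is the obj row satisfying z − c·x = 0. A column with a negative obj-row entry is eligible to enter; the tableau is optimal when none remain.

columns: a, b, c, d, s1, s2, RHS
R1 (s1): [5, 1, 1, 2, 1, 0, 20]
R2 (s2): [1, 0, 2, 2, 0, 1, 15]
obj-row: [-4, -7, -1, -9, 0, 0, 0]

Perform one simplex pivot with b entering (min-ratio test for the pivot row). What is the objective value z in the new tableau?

140

Ratio test on column b — row 1: 20/1 = 20; row 2: entry 0 ≤ 0. Minimum is 20 at row 1 (s1 leaves); pivot element 1.
Pivot on row 1; the obj-row RHS becomes 0 − (-7)·20 = 140.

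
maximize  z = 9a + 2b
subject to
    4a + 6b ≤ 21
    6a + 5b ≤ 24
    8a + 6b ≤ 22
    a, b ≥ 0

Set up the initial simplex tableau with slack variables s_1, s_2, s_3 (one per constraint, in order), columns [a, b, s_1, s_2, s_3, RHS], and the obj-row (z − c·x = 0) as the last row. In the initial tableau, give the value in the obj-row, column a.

-9

The obj-row carries the negated objective coefficients: the a entry is -9.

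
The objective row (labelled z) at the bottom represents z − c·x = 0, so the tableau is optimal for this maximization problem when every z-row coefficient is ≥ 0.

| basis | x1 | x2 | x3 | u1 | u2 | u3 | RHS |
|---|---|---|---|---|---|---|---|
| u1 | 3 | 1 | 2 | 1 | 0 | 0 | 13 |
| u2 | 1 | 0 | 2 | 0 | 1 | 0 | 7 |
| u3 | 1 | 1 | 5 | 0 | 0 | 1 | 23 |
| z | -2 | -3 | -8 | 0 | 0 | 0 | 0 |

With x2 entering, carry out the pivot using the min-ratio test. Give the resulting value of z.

Ratio test on column x2 — row 1: 13/1 = 13; row 2: entry 0 ≤ 0; row 3: 23/1 = 23. Minimum is 13 at row 1 (u1 leaves); pivot element 1.
Pivot on row 1; the z-row RHS becomes 0 − (-3)·13 = 39.

39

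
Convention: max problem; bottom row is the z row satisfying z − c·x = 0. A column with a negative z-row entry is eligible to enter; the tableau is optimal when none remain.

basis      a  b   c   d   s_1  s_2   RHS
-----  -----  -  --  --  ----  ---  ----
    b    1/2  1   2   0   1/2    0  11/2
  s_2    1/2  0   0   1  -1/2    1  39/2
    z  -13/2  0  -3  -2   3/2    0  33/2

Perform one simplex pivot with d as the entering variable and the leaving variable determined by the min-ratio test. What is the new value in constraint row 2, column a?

1/2

Ratio test on column d — row 1: entry 0 ≤ 0; row 2: (39/2)/1 = 39/2. Minimum is 39/2 at row 2 (s_2 leaves); pivot element 1.
Divide row 2 by 1; eliminate column d from the other rows.
In the new row 2, the a entry is the old entry divided by the pivot: (1/2)/1 = 1/2.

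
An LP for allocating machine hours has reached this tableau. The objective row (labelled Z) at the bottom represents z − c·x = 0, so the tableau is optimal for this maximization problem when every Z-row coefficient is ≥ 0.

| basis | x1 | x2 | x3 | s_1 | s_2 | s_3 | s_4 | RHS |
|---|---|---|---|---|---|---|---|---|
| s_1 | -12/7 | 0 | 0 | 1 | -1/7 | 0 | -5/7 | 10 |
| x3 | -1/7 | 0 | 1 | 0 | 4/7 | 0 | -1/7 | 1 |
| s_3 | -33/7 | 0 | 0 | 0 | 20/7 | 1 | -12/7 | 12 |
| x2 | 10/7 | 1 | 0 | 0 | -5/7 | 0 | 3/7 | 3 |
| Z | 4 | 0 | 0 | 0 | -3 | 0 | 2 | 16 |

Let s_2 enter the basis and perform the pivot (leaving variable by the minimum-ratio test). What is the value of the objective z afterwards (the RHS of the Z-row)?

85/4

Ratio test on column s_2 — row 1: entry -1/7 ≤ 0; row 2: 1/(4/7) = 7/4; row 3: 12/(20/7) = 21/5; row 4: entry -5/7 ≤ 0. Minimum is 7/4 at row 2 (x3 leaves); pivot element 4/7.
Pivot on row 2; the Z-row RHS becomes 16 − (-3)·(7/4) = 85/4.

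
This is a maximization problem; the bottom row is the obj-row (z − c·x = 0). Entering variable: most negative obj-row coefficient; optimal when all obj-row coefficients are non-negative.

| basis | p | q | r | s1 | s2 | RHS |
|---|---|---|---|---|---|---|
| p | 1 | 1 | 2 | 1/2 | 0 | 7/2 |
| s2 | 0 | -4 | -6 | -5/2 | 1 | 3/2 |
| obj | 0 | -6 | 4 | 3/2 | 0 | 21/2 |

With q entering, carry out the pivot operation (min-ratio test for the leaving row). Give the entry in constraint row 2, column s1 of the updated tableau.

-1/2

Ratio test on column q — row 1: (7/2)/1 = 7/2; row 2: entry -4 ≤ 0. Minimum is 7/2 at row 1 (p leaves); pivot element 1.
Divide row 1 by 1; eliminate column q from the other rows.
Row 2 update in column s1: -5/2 − (-4)·(1/2) = -1/2.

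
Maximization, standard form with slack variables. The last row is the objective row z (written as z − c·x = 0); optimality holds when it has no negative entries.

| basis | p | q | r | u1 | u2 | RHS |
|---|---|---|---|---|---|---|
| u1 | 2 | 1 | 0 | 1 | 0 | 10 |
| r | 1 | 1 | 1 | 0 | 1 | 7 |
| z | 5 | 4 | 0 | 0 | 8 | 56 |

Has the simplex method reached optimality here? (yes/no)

Every z-row coefficient is ≥ 0, so the tableau is optimal.

yes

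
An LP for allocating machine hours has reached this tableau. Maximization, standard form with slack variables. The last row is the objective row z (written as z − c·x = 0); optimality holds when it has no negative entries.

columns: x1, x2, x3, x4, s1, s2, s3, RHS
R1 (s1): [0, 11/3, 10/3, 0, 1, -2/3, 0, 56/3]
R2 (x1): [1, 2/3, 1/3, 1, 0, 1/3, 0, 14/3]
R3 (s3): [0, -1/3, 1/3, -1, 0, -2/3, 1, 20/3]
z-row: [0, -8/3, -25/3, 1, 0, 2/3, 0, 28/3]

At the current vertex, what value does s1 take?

s1 is basic (row 1); its value is the RHS of that row, 56/3.

56/3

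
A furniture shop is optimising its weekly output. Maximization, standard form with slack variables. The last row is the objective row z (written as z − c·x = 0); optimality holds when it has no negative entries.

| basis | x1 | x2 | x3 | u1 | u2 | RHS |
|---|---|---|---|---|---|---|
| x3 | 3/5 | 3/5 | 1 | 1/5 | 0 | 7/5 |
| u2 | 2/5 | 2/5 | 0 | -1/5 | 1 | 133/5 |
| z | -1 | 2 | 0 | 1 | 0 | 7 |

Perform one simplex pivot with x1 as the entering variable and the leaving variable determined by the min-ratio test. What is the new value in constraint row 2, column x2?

Ratio test on column x1 — row 1: (7/5)/(3/5) = 7/3; row 2: (133/5)/(2/5) = 133/2. Minimum is 7/3 at row 1 (x3 leaves); pivot element 3/5.
Divide row 1 by 3/5; eliminate column x1 from the other rows.
Row 2 update in column x2: 2/5 − (2/5)·1 = 0.

0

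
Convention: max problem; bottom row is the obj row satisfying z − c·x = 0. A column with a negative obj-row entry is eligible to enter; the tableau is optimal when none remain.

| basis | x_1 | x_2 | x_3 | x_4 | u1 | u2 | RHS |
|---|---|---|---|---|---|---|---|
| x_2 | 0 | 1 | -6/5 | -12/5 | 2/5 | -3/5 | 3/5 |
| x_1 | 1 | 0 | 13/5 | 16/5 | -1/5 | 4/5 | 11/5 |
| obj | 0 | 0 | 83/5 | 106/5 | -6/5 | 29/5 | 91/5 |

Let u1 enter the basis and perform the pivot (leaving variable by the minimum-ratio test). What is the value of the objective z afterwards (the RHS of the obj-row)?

Ratio test on column u1 — row 1: (3/5)/(2/5) = 3/2; row 2: entry -1/5 ≤ 0. Minimum is 3/2 at row 1 (x_2 leaves); pivot element 2/5.
Pivot on row 1; the obj-row RHS becomes 91/5 − (-6/5)·(3/2) = 20.

20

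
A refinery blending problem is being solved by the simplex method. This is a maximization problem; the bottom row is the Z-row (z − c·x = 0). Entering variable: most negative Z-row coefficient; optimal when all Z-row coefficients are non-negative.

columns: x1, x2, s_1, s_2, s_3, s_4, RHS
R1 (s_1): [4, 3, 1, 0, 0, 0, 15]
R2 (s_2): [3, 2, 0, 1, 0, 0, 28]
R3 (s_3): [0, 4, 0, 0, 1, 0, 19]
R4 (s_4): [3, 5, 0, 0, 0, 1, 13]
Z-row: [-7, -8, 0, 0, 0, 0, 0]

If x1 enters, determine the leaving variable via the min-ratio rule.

Column x1 entries and ratios — s_1: 15/4 = 15/4; s_2: 28/3 = 28/3; s_3: 0 ≤ 0, skip; s_4: 13/3 = 13/3.
Smallest ratio is 15/4 in the row of s_1, so s_1 leaves.

s_1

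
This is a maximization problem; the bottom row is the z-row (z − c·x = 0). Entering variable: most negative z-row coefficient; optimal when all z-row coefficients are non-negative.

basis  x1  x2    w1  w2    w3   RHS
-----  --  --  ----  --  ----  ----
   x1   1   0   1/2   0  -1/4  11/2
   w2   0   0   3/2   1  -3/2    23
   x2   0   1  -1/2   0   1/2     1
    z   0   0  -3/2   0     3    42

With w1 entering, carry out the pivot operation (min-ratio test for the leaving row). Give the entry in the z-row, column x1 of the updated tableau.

3

Ratio test on column w1 — row 1: (11/2)/(1/2) = 11; row 2: 23/(3/2) = 46/3; row 3: entry -1/2 ≤ 0. Minimum is 11 at row 1 (x1 leaves); pivot element 1/2.
Divide row 1 by 1/2; eliminate column w1 from the other rows.
z-row update in column x1: 0 − (-3/2)·2 = 3.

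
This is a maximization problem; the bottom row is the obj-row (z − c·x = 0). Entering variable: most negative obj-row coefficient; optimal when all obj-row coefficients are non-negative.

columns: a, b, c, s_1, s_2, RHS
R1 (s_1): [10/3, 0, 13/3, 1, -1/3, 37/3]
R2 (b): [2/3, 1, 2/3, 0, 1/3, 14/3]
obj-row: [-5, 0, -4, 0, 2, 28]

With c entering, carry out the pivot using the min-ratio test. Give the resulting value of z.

512/13

Ratio test on column c — row 1: (37/3)/(13/3) = 37/13; row 2: (14/3)/(2/3) = 7. Minimum is 37/13 at row 1 (s_1 leaves); pivot element 13/3.
Pivot on row 1; the obj-row RHS becomes 28 − (-4)·(37/13) = 512/13.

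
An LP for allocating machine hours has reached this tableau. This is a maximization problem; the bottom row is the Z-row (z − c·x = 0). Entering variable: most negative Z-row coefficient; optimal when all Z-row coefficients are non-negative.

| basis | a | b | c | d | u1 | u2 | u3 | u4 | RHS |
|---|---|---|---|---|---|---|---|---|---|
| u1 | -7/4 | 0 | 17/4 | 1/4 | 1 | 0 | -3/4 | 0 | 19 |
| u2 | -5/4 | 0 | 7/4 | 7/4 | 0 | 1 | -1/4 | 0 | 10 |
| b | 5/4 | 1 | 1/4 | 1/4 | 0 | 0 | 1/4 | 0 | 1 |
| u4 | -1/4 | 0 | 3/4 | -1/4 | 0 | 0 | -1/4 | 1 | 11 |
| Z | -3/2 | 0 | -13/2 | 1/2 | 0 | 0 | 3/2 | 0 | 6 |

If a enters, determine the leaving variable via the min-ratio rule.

b

Column a entries and ratios — u1: -7/4 ≤ 0, skip; u2: -5/4 ≤ 0, skip; b: 1/(5/4) = 4/5; u4: -1/4 ≤ 0, skip.
Smallest ratio is 4/5 in the row of b, so b leaves.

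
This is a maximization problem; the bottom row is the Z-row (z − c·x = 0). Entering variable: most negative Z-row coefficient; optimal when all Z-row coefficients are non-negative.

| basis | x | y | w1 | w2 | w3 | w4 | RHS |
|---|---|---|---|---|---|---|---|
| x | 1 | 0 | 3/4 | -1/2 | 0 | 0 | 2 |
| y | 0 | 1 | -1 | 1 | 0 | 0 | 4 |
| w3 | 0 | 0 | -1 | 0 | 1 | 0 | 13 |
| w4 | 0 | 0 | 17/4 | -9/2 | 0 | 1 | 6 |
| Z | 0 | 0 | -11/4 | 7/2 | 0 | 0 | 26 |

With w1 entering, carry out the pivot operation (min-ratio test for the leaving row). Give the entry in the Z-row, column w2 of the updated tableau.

Ratio test on column w1 — row 1: 2/(3/4) = 8/3; row 2: entry -1 ≤ 0; row 3: entry -1 ≤ 0; row 4: 6/(17/4) = 24/17. Minimum is 24/17 at row 4 (w4 leaves); pivot element 17/4.
Divide row 4 by 17/4; eliminate column w1 from the other rows.
Z-row update in column w2: 7/2 − (-11/4)·(-18/17) = 10/17.

10/17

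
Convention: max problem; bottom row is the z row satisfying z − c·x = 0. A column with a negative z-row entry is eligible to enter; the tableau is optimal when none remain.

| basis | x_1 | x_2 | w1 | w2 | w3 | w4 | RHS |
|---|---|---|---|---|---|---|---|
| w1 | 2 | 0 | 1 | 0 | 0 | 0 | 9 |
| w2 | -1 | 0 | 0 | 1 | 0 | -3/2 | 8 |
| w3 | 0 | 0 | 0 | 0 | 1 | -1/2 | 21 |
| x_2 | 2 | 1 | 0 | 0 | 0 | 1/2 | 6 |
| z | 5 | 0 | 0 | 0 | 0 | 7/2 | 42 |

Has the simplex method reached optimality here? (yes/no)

Every z-row coefficient is ≥ 0, so the tableau is optimal.

yes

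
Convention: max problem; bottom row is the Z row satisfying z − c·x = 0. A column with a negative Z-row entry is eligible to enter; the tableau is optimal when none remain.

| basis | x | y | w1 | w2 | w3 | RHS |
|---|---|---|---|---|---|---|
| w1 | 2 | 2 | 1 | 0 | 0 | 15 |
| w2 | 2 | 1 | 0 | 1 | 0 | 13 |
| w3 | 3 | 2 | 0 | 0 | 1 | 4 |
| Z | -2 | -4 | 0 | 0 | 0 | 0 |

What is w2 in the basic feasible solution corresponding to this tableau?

13

w2 is basic (row 2); its value is the RHS of that row, 13.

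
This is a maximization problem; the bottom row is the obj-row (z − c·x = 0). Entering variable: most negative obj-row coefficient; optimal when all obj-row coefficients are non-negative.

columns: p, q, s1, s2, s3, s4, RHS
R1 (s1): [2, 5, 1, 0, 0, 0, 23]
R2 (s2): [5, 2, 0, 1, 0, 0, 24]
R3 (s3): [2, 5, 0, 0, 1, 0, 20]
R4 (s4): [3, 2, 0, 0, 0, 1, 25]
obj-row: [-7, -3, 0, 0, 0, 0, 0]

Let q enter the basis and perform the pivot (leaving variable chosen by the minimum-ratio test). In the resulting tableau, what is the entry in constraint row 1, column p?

0

Ratio test on column q — row 1: 23/5 = 23/5; row 2: 24/2 = 12; row 3: 20/5 = 4; row 4: 25/2 = 25/2. Minimum is 4 at row 3 (s3 leaves); pivot element 5.
Divide row 3 by 5; eliminate column q from the other rows.
Row 1 update in column p: 2 − 5·(2/5) = 0.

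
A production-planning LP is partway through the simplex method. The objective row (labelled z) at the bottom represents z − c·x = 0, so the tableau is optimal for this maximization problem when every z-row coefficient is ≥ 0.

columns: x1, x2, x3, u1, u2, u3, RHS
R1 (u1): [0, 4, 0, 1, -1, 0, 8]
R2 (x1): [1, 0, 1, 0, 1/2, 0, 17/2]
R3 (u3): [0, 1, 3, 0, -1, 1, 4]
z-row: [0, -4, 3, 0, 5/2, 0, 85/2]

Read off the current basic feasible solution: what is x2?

0

x2 is not in the basis, so in the current basic feasible solution x2 = 0.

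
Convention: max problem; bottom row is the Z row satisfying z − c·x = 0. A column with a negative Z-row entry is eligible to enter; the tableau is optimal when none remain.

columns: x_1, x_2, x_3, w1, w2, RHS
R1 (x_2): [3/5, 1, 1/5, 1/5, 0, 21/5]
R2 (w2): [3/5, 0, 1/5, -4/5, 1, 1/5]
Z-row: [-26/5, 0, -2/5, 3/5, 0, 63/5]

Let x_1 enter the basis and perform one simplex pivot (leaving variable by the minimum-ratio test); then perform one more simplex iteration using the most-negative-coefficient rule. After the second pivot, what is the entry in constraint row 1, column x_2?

1

Ratio test on column x_1 — row 1: (21/5)/(3/5) = 7; row 2: (1/5)/(3/5) = 1/3. Minimum is 1/3 at row 2 (w2 leaves); pivot element 3/5.
Divide row 2 by 3/5; eliminate column x_1 from the other rows.
Second iteration: most negative Z-row entry is -19/3 in column w1, so w1 enters.
Ratio test on column w1 — row 1: 4/1 = 4; row 2: entry -4/3 ≤ 0. Minimum is 4 at row 1 (x_2 leaves); pivot element 1.
Divide row 1 by 1; eliminate column w1 from the other rows.
After both pivots, the entry at constraint row 1, column x_2 is 1.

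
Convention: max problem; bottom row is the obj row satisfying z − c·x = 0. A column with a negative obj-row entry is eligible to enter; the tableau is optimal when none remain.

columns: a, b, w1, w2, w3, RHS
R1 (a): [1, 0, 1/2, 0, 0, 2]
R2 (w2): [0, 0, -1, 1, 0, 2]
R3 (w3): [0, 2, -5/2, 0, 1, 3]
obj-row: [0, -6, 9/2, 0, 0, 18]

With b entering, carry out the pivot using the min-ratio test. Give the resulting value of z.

Ratio test on column b — row 1: entry 0 ≤ 0; row 2: entry 0 ≤ 0; row 3: 3/2 = 3/2. Minimum is 3/2 at row 3 (w3 leaves); pivot element 2.
Pivot on row 3; the obj-row RHS becomes 18 − (-6)·(3/2) = 27.

27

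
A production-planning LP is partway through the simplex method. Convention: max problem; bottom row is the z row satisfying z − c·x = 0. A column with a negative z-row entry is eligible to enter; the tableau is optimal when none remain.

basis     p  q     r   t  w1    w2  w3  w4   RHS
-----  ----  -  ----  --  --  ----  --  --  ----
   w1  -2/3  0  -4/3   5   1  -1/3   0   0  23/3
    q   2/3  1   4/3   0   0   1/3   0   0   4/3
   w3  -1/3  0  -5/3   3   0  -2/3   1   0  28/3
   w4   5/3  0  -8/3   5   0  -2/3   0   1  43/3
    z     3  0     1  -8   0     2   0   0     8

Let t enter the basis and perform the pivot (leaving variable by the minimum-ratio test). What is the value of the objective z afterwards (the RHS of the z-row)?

304/15

Ratio test on column t — row 1: (23/3)/5 = 23/15; row 2: entry 0 ≤ 0; row 3: (28/3)/3 = 28/9; row 4: (43/3)/5 = 43/15. Minimum is 23/15 at row 1 (w1 leaves); pivot element 5.
Pivot on row 1; the z-row RHS becomes 8 − (-8)·(23/15) = 304/15.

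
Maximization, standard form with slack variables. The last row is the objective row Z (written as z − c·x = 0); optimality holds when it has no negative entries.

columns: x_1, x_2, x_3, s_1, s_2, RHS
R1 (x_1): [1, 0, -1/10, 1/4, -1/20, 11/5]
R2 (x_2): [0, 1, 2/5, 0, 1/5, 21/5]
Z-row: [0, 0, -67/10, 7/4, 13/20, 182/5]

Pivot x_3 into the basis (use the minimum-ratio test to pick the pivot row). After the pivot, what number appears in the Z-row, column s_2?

4

Ratio test on column x_3 — row 1: entry -1/10 ≤ 0; row 2: (21/5)/(2/5) = 21/2. Minimum is 21/2 at row 2 (x_2 leaves); pivot element 2/5.
Divide row 2 by 2/5; eliminate column x_3 from the other rows.
Z-row update in column s_2: 13/20 − (-67/10)·(1/2) = 4.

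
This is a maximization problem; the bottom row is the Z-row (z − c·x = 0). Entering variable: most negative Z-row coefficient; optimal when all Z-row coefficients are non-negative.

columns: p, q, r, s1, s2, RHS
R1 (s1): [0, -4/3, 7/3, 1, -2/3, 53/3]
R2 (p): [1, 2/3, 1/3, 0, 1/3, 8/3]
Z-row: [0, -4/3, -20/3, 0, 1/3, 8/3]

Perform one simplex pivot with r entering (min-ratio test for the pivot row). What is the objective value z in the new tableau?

372/7

Ratio test on column r — row 1: (53/3)/(7/3) = 53/7; row 2: (8/3)/(1/3) = 8. Minimum is 53/7 at row 1 (s1 leaves); pivot element 7/3.
Pivot on row 1; the Z-row RHS becomes 8/3 − (-20/3)·(53/7) = 372/7.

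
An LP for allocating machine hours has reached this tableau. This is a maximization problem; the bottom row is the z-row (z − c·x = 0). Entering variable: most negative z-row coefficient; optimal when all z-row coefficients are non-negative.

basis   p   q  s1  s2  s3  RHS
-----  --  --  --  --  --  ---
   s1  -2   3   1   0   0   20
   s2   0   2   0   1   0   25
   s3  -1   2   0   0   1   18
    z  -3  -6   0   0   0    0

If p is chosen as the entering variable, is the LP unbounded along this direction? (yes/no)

Every constraint-row entry in column p is ≤ 0, so increasing p is unbounded.

yes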